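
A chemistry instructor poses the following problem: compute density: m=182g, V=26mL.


ρ = mass/volume
= 182/26
= 7.0 g/mL

7.0 g/mL


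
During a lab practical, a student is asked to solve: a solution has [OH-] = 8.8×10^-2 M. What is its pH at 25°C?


pOH = -log10([OH-]) = -log10(8.8×10^-2)
= 2 - log10(8.8) = 1.06
pH = 14 - pOH = 14 - 1.06 = 12.94

12.94


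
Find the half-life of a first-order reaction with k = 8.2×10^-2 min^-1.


t½ = ln2/k = 0.693147/(8.2×10^-2 min^-1)
= 8.453 min

8.453 min


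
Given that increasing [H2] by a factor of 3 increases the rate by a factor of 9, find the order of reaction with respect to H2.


rate ∝ [H2]^n
3^n = 9 → n = 2
Order in H2: 2

2


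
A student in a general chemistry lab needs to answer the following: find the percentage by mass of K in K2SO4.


M(K2SO4) = 2×39.1 + 1×32.07 + 4×16.0 = 174.27 g/mol
Mass of K = 2 × 39.1 = 78.20 g/mol
% K = 78.20/174.27 × 100 = 44.87%

44.87%


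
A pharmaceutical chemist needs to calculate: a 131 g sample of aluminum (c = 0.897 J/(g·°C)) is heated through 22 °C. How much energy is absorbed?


q = mcΔT = 131 × 0.897 × 22
= 2585.15 J

2585.15 J


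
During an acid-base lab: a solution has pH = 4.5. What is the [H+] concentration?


[H+] = 10^(-pH) = 10^(-4.5)
= 3.16×10^-5 M

3.16×10^-5 M


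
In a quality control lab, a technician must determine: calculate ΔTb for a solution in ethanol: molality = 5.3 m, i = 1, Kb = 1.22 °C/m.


ΔTb = Kb × m × i
= 1.22 × 5.3 × 1
= 6.466 °C

6.466 °C


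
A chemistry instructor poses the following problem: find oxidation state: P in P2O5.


2x + 5(-2) = 0, so x = +5
Oxidation number: +5

+5


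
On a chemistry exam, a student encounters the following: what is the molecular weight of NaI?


M(NaI) = 1×22.99 + 1×126.9
= 22.99 + 126.9
= 149.89 g/mol

149.89 g/mol


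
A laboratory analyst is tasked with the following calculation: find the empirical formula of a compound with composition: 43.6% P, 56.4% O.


Assume 100 g sample. Moles of each element:
  P: 43.6/30.97 = 1.408 mol
  O: 56.4/16.0 = 3.525 mol
Divide by smallest (1.408):
  P: 1.408/1.408 = 1.0
  O: 3.525/1.408 = 2.5
Multiply all ratios by 2 to obtain whole numbers.
Empirical formula: P2O5

P2O5


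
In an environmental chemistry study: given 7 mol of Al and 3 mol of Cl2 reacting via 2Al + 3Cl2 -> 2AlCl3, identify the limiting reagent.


Mole ratio available / coefficient:
  Al: 7/2 = 3.500
  Cl2: 3/3 = 1.000
Smaller ratio is limiting.

Cl2


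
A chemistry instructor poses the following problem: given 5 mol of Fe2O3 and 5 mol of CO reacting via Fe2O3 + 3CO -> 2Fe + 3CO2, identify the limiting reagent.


Mole ratio available / coefficient:
  Fe2O3: 5/1 = 5.000
  CO: 5/3 = 1.667
Smaller ratio is limiting.

CO


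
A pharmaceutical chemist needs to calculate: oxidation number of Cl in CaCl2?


halide: -1
Oxidation number: -1

-1


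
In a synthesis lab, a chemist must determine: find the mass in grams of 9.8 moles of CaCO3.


M(CaCO3) = 100.09 g/mol
mass = n × M = 9.8 × 100.09 = 980.88 g

980.88 g


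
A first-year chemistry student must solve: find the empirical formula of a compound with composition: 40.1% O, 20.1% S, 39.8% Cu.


Assume 100 g sample. Moles of each element:
  O: 40.1/16.0 = 2.506 mol
  S: 20.1/32.07 = 0.627 mol
  Cu: 39.8/63.55 = 0.626 mol
Divide by smallest (0.626):
  O: 2.506/0.626 = 4.0
  S: 0.627/0.626 = 1.0
  Cu: 0.626/0.626 = 1.0
Empirical formula: CuSO4

CuSO4


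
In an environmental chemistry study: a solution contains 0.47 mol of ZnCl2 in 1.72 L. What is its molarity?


M = n/V = 0.47/1.72 = 0.273 mol/L

0.273 M


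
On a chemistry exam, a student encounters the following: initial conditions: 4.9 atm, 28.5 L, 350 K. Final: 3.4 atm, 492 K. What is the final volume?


P1V1/T1 = P2V2/T2
V2 = P1V1T2/(T1P2)
= 4.9×28.5×492/(350×3.4)
= 57.738 L

57.738 L


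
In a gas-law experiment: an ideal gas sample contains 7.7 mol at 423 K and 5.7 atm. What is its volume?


PV = nRT  (R = 0.08206 L·atm/(mol·K))
V = nRT/P = 7.7×0.08206×423/5.7
= 46.891 L

46.891 L


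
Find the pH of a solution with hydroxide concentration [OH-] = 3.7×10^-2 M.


pOH = -log10([OH-]) = -log10(3.7×10^-2)
= 2 - log10(3.7) = 1.43
pH = 14 - pOH = 14 - 1.43 = 12.57

12.57


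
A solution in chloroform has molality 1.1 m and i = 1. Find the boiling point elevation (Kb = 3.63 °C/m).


ΔTb = Kb × m × i
= 3.63 × 1.1 × 1
= 3.993 °C

3.993 °C


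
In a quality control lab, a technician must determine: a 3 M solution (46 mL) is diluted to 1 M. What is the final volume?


C1V1 = C2V2
3 × 46 = 1 × V2
V2 = 138/1 = 138.0 mL

138.0 mL


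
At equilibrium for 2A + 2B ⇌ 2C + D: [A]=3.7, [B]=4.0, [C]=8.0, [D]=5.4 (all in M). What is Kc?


Kc = [C]^2[D]/([A]^2[B]^2)
= (8.0^2 × 5.4^1)/(3.7^2 × 4.0^2)
= 345.6/219.04
= 1.578

1.578


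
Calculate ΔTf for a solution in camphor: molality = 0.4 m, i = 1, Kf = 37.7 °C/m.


ΔTf = Kf × m × i
= 37.7 × 0.4 × 1
= 15.08 °C

15.08 °C


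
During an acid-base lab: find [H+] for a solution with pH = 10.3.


[H+] = 10^(-pH) = 10^(-10.3)
= 5.01×10^-11 M

5.01×10^-11 M


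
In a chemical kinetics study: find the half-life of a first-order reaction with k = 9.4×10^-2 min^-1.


t½ = ln2/k = 0.693147/(9.4×10^-2 min^-1)
= 7.374 min

7.374 min


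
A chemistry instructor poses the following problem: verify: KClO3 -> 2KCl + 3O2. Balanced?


Equation: KClO3 -> 2KCl + 3O2
Check atoms: Cl: 1≠2, K: 1≠2, O: 3≠6
Not balanced

No, not balanced


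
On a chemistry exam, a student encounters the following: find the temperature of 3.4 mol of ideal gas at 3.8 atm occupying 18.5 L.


PV = nRT  (R = 0.08206 L·atm/(mol·K))
T = PV/(nR) = 3.8×18.5/(3.4×0.08206)
= 70.30/0.279004
= 251.97 K

251.97 K


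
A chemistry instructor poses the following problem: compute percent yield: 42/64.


% yield = actual/theoretical × 100
= 42/64 × 100
= 65.62%

65.62%


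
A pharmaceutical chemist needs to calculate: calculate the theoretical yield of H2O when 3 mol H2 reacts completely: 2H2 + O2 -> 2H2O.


Mole ratio H2O:H2 = 2:2
n(H2O) = 3 × 2/2 = 3.000 mol
mass = 3.000 × 18.02 = 54.06 g

54.06 g


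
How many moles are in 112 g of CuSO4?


M(CuSO4) = 159.62 g/mol
n = mass/M = 112/159.62 = 0.7017 mol

0.7017 mol


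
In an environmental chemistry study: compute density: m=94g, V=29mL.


ρ = mass/volume
= 94/29
= 3.241 g/mL

3.241 g/mL


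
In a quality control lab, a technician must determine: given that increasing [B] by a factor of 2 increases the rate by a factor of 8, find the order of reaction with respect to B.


rate ∝ [B]^n
2^n = 8 → n = 3
Order in B: 3

3


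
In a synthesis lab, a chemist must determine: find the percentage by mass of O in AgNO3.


M(AgNO3) = 1×107.87 + 1×14.01 + 3×16.0 = 169.88 g/mol
Mass of O = 3 × 16.0 = 48.00 g/mol
% O = 48.00/169.88 × 100 = 28.26%

28.26%


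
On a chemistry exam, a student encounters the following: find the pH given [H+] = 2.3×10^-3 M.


pH = -log10([H+]) = -log10(2.3×10^-3)
= 3 - log10(2.3)
= 3 - 0.36
= 2.64

2.64


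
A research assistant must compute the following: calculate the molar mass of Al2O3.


M(Al2O3) = 2×26.98 + 3×16.0
= 53.96 + 48.0
= 101.96 g/mol

101.96 g/mol


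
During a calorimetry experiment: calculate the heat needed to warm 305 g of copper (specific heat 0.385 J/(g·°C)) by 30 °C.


q = mcΔT = 305 × 0.385 × 30
= 3522.75 J

3522.75 J


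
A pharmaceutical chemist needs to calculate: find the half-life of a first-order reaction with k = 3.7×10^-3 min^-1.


t½ = ln2/k = 0.693147/(3.7×10^-3 min^-1)
= 187.3 min

187.3 min


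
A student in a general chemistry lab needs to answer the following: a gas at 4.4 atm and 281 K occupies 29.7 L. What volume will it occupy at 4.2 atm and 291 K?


P1V1/T1 = P2V2/T2
V2 = P1V1T2/(T1P2)
= 4.4×29.7×291/(281×4.2)
= 32.222 L

32.222 L


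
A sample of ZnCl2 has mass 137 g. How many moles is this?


M(ZnCl2) = 136.28 g/mol
n = mass/M = 137/136.28 = 1.0053 mol

1.0053 mol


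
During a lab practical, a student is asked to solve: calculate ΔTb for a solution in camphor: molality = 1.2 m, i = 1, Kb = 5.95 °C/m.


ΔTb = Kb × m × i
= 5.95 × 1.2 × 1
= 7.14 °C

7.14 °C


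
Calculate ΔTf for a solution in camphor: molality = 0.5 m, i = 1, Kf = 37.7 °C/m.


ΔTf = Kf × m × i
= 37.7 × 0.5 × 1
= 18.85 °C

18.85 °C


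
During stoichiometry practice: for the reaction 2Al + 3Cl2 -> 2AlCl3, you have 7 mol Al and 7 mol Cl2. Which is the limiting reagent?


Mole ratio available / coefficient:
  Al: 7/2 = 3.500
  Cl2: 7/3 = 2.333
Smaller ratio is limiting.

Cl2


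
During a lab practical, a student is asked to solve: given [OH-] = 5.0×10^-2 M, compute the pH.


pOH = -log10([OH-]) = -log10(5.0×10^-2)
= 2 - log10(5.0) = 1.3
pH = 14 - pOH = 14 - 1.3 = 12.7

12.7


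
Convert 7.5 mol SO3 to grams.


M(SO3) = 80.07 g/mol
mass = n × M = 7.5 × 80.07 = 600.53 g

600.53 g


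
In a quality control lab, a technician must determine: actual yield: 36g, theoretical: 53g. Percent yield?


% yield = actual/theoretical × 100
= 36/53 × 100
= 67.92%

67.92%


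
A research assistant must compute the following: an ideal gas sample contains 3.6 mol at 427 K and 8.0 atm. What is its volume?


PV = nRT  (R = 0.08206 L·atm/(mol·K))
V = nRT/P = 3.6×0.08206×427/8.0
= 15.768 L

15.768 L


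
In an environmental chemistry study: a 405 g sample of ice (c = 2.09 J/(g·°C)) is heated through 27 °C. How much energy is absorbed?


q = mcΔT = 405 × 2.09 × 27
= 22854.15 J

22854.15 J


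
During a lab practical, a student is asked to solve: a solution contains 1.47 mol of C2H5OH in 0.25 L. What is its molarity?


M = n/V = 1.47/0.25 = 5.880 mol/L

5.880 M


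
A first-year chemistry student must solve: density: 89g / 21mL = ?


ρ = mass/volume
= 89/21
= 4.238 g/mL

4.238 g/mL


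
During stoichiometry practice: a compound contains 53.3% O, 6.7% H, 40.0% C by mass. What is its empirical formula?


Assume 100 g sample. Moles of each element:
  O: 53.3/16.0 = 3.331 mol
  H: 6.7/1.008 = 6.647 mol
  C: 40.0/12.01 = 3.331 mol
Divide by smallest (3.331):
  O: 3.331/3.331 = 1.0
  H: 6.647/3.331 = 2.0
  C: 3.331/3.331 = 1.0
Empirical formula: CH2O

CH2O


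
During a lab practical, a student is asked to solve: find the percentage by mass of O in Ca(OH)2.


M(Ca(OH)2) = 1×40.08 + 2×16.0 + 2×1.008 = 74.096 g/mol
Mass of O = 2 × 16.0 = 32.00 g/mol
% O = 32.00/74.096 × 100 = 43.19%

43.19%


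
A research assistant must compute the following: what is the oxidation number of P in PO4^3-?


x + 4(-2) = -3, so x = +5
Oxidation number: +5

+5


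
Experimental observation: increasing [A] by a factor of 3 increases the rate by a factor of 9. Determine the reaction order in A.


rate ∝ [A]^n
3^n = 9 → n = 2
Order in A: 2

2


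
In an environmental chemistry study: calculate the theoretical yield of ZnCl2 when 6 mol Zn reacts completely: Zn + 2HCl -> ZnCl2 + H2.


Mole ratio ZnCl2:Zn = 1:1
n(ZnCl2) = 6 × 1/1 = 6.000 mol
mass = 6.000 × 136.28 = 817.68 g

817.68 g


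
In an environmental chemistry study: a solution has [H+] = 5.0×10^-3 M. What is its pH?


pH = -log10([H+]) = -log10(5.0×10^-3)
= 3 - log10(5.0)
= 3 - 0.7
= 2.3

2.3


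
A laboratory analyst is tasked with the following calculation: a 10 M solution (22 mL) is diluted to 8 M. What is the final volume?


C1V1 = C2V2
10 × 22 = 8 × V2
V2 = 220/8 = 27.5 mL

27.5 mL


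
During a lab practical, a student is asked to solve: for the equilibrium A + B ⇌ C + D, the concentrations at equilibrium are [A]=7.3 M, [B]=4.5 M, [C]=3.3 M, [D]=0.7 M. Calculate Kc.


Kc = [C][D]/([A][B])
= (3.3^1 × 0.7^1)/(7.3^1 × 4.5^1)
= 2.31/32.85
= 0.07032

0.07032


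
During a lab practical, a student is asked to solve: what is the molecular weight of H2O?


M(H2O) = 2×1.008 + 1×16.0
= 2.02 + 16.0
= 18.02 g/mol

18.02 g/mol


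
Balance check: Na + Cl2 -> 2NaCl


Equation: Na + Cl2 -> 2NaCl
Check atoms: Cl: 2=2, Na: 1≠2
Not balanced

No, not balanced


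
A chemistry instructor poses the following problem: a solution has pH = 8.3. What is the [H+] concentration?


[H+] = 10^(-pH) = 10^(-8.3)
= 5.01×10^-9 M

5.01×10^-9 M


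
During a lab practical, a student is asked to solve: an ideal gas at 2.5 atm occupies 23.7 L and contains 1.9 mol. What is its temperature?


PV = nRT  (R = 0.08206 L·atm/(mol·K))
T = PV/(nR) = 2.5×23.7/(1.9×0.08206)
= 59.25/0.155914
= 380.02 K

380.02 K


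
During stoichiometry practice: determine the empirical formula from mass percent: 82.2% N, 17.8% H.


Assume 100 g sample. Moles of each element:
  N: 82.2/14.01 = 5.867 mol
  H: 17.8/1.008 = 17.659 mol
Divide by smallest (5.867):
  N: 5.867/5.867 = 1.0
  H: 17.659/5.867 = 3.01
Empirical formula: NH3

NH3


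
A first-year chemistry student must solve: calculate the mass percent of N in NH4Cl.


M(NH4Cl) = 1×14.01 + 4×1.008 + 1×35.45 = 53.492 g/mol
Mass of N = 1 × 14.01 = 14.01 g/mol
% N = 14.01/53.492 × 100 = 26.19%

26.19%


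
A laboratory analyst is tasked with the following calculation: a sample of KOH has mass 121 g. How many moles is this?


M(KOH) = 56.11 g/mol
n = mass/M = 121/56.11 = 2.1565 mol

2.1565 mol


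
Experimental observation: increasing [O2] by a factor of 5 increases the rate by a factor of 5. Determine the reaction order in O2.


rate ∝ [O2]^n
5^n = 5 → n = 1
Order in O2: 1

1


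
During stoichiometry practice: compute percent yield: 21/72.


% yield = actual/theoretical × 100
= 21/72 × 100
= 29.17%

29.17%


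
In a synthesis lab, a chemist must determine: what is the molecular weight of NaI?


M(NaI) = 1×22.99 + 1×126.9
= 22.99 + 126.9
= 149.89 g/mol

149.89 g/mol


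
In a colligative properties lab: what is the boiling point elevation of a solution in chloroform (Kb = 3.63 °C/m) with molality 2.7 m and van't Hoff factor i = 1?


ΔTb = Kb × m × i
= 3.63 × 2.7 × 1
= 9.801 °C

9.801 °C


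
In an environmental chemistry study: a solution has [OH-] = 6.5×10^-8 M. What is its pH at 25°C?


pOH = -log10([OH-]) = -log10(6.5×10^-8)
= 8 - log10(6.5) = 7.19
pH = 14 - pOH = 14 - 7.19 = 6.81

6.81


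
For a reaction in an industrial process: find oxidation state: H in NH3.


H is +1 with nonmetals
Oxidation number: +1

+1


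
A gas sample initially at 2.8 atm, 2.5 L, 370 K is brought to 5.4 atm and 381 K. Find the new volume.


P1V1/T1 = P2V2/T2
V2 = P1V1T2/(T1P2)
= 2.8×2.5×381/(370×5.4)
= 1.335 L

1.335 L


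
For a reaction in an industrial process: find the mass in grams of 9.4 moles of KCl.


M(KCl) = 74.55 g/mol
mass = n × M = 9.4 × 74.55 = 700.77 g

700.77 g


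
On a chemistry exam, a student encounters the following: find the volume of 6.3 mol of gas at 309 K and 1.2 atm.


PV = nRT  (R = 0.08206 L·atm/(mol·K))
V = nRT/P = 6.3×0.08206×309/1.2
= 133.122 L

133.122 L


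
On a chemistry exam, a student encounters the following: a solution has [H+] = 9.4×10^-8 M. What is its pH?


pH = -log10([H+]) = -log10(9.4×10^-8)
= 8 - log10(9.4)
= 8 - 0.97
= 7.03

7.03


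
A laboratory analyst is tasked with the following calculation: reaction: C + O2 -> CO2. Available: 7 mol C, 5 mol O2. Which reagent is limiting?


Mole ratio available / coefficient:
  C: 7/1 = 7.000
  O2: 5/1 = 5.000
Smaller ratio is limiting.

O2


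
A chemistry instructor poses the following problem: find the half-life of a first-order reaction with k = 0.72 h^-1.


t½ = ln2/k = 0.693147/(0.72 h^-1)
= 0.9627 h

0.9627 h


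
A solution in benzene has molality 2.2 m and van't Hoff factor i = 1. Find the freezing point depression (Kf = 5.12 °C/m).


ΔTf = Kf × m × i
= 5.12 × 2.2 × 1
= 11.264 °C

11.264 °C


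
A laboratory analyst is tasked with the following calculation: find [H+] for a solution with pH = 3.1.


[H+] = 10^(-pH) = 10^(-3.1)
= 7.94×10^-4 M

7.94×10^-4 M


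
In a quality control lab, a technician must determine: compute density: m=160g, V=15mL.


ρ = mass/volume
= 160/15
= 10.667 g/mL

10.667 g/mL


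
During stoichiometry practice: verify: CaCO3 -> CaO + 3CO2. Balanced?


Equation: CaCO3 -> CaO + 3CO2
Check atoms: C: 1≠3, Ca: 1=1, O: 3≠7
Not balanced

No, not balanced


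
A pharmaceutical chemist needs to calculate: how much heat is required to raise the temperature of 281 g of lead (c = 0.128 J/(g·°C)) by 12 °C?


q = mcΔT = 281 × 0.128 × 12
= 431.62 J

431.62 J


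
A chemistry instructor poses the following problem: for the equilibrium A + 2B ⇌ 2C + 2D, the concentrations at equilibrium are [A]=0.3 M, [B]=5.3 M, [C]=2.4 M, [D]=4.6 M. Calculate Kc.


Kc = [C]^2[D]^2/([A][B]^2)
= (2.4^2 × 4.6^2)/(0.3^1 × 5.3^2)
= 121.8816/8.427
= 14.46

14.46


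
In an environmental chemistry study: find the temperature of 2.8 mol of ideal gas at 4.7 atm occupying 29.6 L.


PV = nRT  (R = 0.08206 L·atm/(mol·K))
T = PV/(nR) = 4.7×29.6/(2.8×0.08206)
= 139.12/0.229768
= 605.48 K

605.48 K


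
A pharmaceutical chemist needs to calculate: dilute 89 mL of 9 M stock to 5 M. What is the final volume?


C1V1 = C2V2
9 × 89 = 5 × V2
V2 = 801/5 = 160.2 mL

160.2 mL


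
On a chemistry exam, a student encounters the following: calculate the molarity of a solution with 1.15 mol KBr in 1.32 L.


M = n/V = 1.15/1.32 = 0.871 mol/L

0.871 M


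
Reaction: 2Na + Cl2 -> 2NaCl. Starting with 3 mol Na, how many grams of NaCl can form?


Mole ratio NaCl:Na = 2:2
n(NaCl) = 3 × 2/2 = 3.000 mol
mass = 3.000 × 58.44 = 175.32 g

175.32 g


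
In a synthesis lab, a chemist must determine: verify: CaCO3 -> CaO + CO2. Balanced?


Equation: CaCO3 -> CaO + CO2
Check atoms: C: 1=1, Ca: 1=1, O: 3=3
Balanced

Yes, balanced


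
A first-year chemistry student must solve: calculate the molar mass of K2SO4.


M(K2SO4) = 2×39.1 + 1×32.07 + 4×16.0
= 78.2 + 32.07 + 64.0
= 174.27 g/mol

174.27 g/mol


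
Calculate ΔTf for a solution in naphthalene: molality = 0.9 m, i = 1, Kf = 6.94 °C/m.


ΔTf = Kf × m × i
= 6.94 × 0.9 × 1
= 6.246 °C

6.246 °C


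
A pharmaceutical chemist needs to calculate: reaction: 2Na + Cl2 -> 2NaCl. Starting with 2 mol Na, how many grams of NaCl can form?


Mole ratio NaCl:Na = 2:2
n(NaCl) = 2 × 2/2 = 2.000 mol
mass = 2.000 × 58.44 = 116.88 g

116.88 g


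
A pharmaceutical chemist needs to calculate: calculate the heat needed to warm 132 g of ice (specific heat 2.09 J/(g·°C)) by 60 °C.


q = mcΔT = 132 × 2.09 × 60
= 16552.80 J

16552.80 J


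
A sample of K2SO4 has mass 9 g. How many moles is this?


M(K2SO4) = 174.27 g/mol
n = mass/M = 9/174.27 = 0.0516 mol

0.0516 mol


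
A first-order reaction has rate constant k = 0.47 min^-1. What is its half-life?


t½ = ln2/k = 0.693147/(0.47 min^-1)
= 1.475 min

1.475 min


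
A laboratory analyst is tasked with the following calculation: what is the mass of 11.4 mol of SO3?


M(SO3) = 80.07 g/mol
mass = n × M = 11.4 × 80.07 = 912.80 g

912.80 g


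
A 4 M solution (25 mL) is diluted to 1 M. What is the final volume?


C1V1 = C2V2
4 × 25 = 1 × V2
V2 = 100/1 = 100.0 mL

100.0 mL


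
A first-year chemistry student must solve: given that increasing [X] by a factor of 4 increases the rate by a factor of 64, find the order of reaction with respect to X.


rate ∝ [X]^n
4^n = 64 → n = 3
Order in X: 3

3


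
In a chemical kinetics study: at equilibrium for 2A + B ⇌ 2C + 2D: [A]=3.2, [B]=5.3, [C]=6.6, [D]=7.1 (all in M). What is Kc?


Kc = [C]^2[D]^2/([A]^2[B])
= (6.6^2 × 7.1^2)/(3.2^2 × 5.3^1)
= 2195.8596/54.272
= 40.46

40.46


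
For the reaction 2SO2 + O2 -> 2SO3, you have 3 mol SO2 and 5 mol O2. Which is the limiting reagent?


Mole ratio available / coefficient:
  SO2: 3/2 = 1.500
  O2: 5/1 = 5.000
Smaller ratio is limiting.

SO2


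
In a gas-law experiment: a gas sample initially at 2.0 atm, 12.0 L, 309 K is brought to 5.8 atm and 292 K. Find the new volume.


P1V1/T1 = P2V2/T2
V2 = P1V1T2/(T1P2)
= 2.0×12.0×292/(309×5.8)
= 3.91 L

3.91 L


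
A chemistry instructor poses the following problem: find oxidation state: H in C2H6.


H is +1 with nonmetals
Oxidation number: +1

+1


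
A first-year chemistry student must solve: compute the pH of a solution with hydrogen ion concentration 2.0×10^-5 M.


pH = -log10([H+]) = -log10(2.0×10^-5)
= 5 - log10(2.0)
= 5 - 0.3
= 4.7

4.7


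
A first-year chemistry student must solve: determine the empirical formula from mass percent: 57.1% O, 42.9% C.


Assume 100 g sample. Moles of each element:
  O: 57.1/16.0 = 3.569 mol
  C: 42.9/12.01 = 3.572 mol
Divide by smallest (3.569):
  O: 3.569/3.569 = 1.0
  C: 3.572/3.569 = 1.0
Empirical formula: CO

CO


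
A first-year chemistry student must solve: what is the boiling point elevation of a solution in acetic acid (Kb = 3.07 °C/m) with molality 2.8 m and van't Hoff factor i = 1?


ΔTb = Kb × m × i
= 3.07 × 2.8 × 1
= 8.596 °C

8.596 °C


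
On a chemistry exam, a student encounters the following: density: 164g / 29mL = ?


ρ = mass/volume
= 164/29
= 5.655 g/mL

5.655 g/mL


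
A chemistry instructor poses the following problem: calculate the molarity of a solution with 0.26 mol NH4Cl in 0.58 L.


M = n/V = 0.26/0.58 = 0.448 mol/L

0.448 M


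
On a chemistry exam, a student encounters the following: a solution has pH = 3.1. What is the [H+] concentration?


[H+] = 10^(-pH) = 10^(-3.1)
= 7.94×10^-4 M

7.94×10^-4 M


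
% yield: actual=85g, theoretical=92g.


% yield = actual/theoretical × 100
= 85/92 × 100
= 92.39%

92.39%


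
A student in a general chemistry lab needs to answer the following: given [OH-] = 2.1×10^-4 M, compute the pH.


pOH = -log10([OH-]) = -log10(2.1×10^-4)
= 4 - log10(2.1) = 3.68
pH = 14 - pOH = 14 - 3.68 = 10.32

10.32


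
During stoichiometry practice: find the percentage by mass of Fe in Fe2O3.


M(Fe2O3) = 2×55.85 + 3×16.0 = 159.70 g/mol
Mass of Fe = 2 × 55.85 = 111.70 g/mol
% Fe = 111.70/159.70 × 100 = 69.94%

69.94%


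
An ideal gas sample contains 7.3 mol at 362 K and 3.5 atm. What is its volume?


PV = nRT  (R = 0.08206 L·atm/(mol·K))
V = nRT/P = 7.3×0.08206×362/3.5
= 61.958 L

61.958 L


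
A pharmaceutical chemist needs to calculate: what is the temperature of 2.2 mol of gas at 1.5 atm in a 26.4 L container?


PV = nRT  (R = 0.08206 L·atm/(mol·K))
T = PV/(nR) = 1.5×26.4/(2.2×0.08206)
= 39.60/0.180532
= 219.35 K

219.35 K


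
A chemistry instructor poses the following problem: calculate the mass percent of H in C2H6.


M(C2H6) = 2×12.01 + 6×1.008 = 30.068 g/mol
Mass of H = 6 × 1.008 = 6.048 g/mol
% H = 6.048/30.068 × 100 = 20.11%

20.11%


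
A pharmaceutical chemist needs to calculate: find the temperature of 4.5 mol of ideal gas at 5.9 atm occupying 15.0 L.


PV = nRT  (R = 0.08206 L·atm/(mol·K))
T = PV/(nR) = 5.9×15.0/(4.5×0.08206)
= 88.50/0.369270
= 239.66 K

239.66 K


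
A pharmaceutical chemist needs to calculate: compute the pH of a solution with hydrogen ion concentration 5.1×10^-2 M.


pH = -log10([H+]) = -log10(5.1×10^-2)
= 2 - log10(5.1)
= 2 - 0.71
= 1.29

1.29


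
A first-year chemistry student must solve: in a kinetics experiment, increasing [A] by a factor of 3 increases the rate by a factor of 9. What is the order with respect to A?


rate ∝ [A]^n
3^n = 9 → n = 2
Order in A: 2

2


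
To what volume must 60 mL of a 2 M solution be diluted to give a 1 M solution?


C1V1 = C2V2
2 × 60 = 1 × V2
V2 = 120/1 = 120.0 mL

120.0 mL


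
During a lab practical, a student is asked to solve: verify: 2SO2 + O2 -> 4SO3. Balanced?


Equation: 2SO2 + O2 -> 4SO3
Check atoms: O: 6≠12, S: 2≠4
Not balanced

No, not balanced


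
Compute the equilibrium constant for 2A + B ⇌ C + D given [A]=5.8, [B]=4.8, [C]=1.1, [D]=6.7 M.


Kc = [C][D]/([A]^2[B])
= (1.1^1 × 6.7^1)/(5.8^2 × 4.8^1)
= 7.37/161.472
= 0.04564

0.04564


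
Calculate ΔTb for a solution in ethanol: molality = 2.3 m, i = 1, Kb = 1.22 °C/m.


ΔTb = Kb × m × i
= 1.22 × 2.3 × 1
= 2.806 °C

2.806 °C


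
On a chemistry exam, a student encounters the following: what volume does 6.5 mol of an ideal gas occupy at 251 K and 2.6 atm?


PV = nRT  (R = 0.08206 L·atm/(mol·K))
V = nRT/P = 6.5×0.08206×251/2.6
= 51.493 L

51.493 L


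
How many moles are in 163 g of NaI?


M(NaI) = 149.89 g/mol
n = mass/M = 163/149.89 = 1.0875 mol

1.0875 mol


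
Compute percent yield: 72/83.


% yield = actual/theoretical × 100
= 72/83 × 100
= 86.75%

86.75%


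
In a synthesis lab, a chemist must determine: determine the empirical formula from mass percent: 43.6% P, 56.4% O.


Assume 100 g sample. Moles of each element:
  P: 43.6/30.97 = 1.408 mol
  O: 56.4/16.0 = 3.525 mol
Divide by smallest (1.408):
  P: 1.408/1.408 = 1.0
  O: 3.525/1.408 = 2.5
Multiply all ratios by 2 to obtain whole numbers.
Empirical formula: P2O5

P2O5


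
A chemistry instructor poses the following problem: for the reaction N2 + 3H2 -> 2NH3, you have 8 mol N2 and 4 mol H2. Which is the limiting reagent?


Mole ratio available / coefficient:
  N2: 8/1 = 8.000
  H2: 4/3 = 1.333
Smaller ratio is limiting.

H2


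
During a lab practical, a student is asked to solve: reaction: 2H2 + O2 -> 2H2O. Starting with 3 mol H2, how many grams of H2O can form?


Mole ratio H2O:H2 = 2:2
n(H2O) = 3 × 2/2 = 3.000 mol
mass = 3.000 × 18.02 = 54.06 g

54.06 g


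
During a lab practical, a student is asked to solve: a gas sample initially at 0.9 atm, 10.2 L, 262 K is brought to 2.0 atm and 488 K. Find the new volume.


P1V1/T1 = P2V2/T2
V2 = P1V1T2/(T1P2)
= 0.9×10.2×488/(262×2.0)
= 8.549 L

8.549 L


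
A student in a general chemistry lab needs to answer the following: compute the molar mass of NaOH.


M(NaOH) = 1×22.99 + 1×16.0 + 1×1.008
= 22.99 + 16.0 + 1.01
= 40.0 g/mol

40.0 g/mol


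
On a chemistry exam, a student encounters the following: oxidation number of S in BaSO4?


(+2) + x + 4(-2) = 0, so x = +6
Oxidation number: +6

+6


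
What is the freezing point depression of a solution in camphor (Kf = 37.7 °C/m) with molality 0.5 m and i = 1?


ΔTf = Kf × m × i
= 37.7 × 0.5 × 1
= 18.85 °C

18.85 °C


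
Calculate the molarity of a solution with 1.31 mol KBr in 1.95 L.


M = n/V = 1.31/1.95 = 0.672 mol/L

0.672 M


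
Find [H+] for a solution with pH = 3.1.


[H+] = 10^(-pH) = 10^(-3.1)
= 7.94×10^-4 M

7.94×10^-4 M


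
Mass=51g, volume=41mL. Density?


ρ = mass/volume
= 51/41
= 1.244 g/mL

1.244 g/mL


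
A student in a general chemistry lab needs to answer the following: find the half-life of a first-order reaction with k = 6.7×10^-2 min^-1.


t½ = ln2/k = 0.693147/(6.7×10^-2 min^-1)
= 10.35 min

10.35 min


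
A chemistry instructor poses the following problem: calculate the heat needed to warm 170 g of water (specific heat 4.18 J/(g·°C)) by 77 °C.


q = mcΔT = 170 × 4.18 × 77
= 54716.20 J

54716.20 J


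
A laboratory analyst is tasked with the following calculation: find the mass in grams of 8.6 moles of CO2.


M(CO2) = 44.01 g/mol
mass = n × M = 8.6 × 44.01 = 378.49 g

378.49 g


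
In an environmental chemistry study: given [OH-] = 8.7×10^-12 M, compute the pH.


pOH = -log10([OH-]) = -log10(8.7×10^-12)
= 12 - log10(8.7) = 11.06
pH = 14 - pOH = 14 - 11.06 = 2.94

2.94


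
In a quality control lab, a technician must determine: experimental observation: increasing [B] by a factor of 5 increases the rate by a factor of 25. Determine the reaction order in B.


rate ∝ [B]^n
5^n = 25 → n = 2
Order in B: 2

2


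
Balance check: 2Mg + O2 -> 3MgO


Equation: 2Mg + O2 -> 3MgO
Check atoms: Mg: 2≠3, O: 2≠3
Not balanced

No, not balanced


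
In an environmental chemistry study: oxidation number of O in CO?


O is usually -2
Oxidation number: -2

-2


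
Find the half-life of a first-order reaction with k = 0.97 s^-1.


t½ = ln2/k = 0.693147/(0.97 s^-1)
= 0.7146 s

0.7146 s


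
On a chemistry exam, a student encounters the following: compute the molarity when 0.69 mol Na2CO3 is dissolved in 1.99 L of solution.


M = n/V = 0.69/1.99 = 0.347 mol/L

0.347 M


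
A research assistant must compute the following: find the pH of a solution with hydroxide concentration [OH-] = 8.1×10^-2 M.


pOH = -log10([OH-]) = -log10(8.1×10^-2)
= 2 - log10(8.1) = 1.09
pH = 14 - pOH = 14 - 1.09 = 12.91

12.91


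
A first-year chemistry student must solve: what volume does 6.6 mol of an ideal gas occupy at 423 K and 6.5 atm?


PV = nRT  (R = 0.08206 L·atm/(mol·K))
V = nRT/P = 6.6×0.08206×423/6.5
= 35.245 L

35.245 L


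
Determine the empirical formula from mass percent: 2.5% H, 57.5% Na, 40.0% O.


Assume 100 g sample. Moles of each element:
  H: 2.5/1.008 = 2.48 mol
  Na: 57.5/22.99 = 2.501 mol
  O: 40.0/16.0 = 2.5 mol
Divide by smallest (2.48):
  H: 2.48/2.48 = 1.0
  Na: 2.501/2.48 = 1.01
  O: 2.5/2.48 = 1.01
Empirical formula: NaOH

NaOH


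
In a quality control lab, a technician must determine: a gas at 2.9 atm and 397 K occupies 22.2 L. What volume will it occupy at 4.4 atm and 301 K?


P1V1/T1 = P2V2/T2
V2 = P1V1T2/(T1P2)
= 2.9×22.2×301/(397×4.4)
= 11.094 L

11.094 L


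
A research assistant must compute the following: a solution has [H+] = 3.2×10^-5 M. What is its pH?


pH = -log10([H+]) = -log10(3.2×10^-5)
= 5 - log10(3.2)
= 5 - 0.51
= 4.49

4.49


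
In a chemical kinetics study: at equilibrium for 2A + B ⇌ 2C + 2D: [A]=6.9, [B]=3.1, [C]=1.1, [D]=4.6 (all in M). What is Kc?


Kc = [C]^2[D]^2/([A]^2[B])
= (1.1^2 × 4.6^2)/(6.9^2 × 3.1^1)
= 25.6036/147.591
= 0.1735

0.1735


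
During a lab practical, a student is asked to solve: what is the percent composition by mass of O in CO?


M(CO) = 1×12.01 + 1×16.0 = 28.01 g/mol
Mass of O = 1 × 16.0 = 16.00 g/mol
% O = 16.00/28.01 × 100 = 57.12%

57.12%


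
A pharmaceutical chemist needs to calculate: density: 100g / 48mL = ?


ρ = mass/volume
= 100/48
= 2.083 g/mL

2.083 g/mL


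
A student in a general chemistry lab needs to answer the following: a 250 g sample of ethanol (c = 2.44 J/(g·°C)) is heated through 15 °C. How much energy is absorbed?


q = mcΔT = 250 × 2.44 × 15
= 9150.00 J

9150.00 J


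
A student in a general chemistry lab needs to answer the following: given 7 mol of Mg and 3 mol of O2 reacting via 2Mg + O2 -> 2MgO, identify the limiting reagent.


Mole ratio available / coefficient:
  Mg: 7/2 = 3.500
  O2: 3/1 = 3.000
Smaller ratio is limiting.

O2


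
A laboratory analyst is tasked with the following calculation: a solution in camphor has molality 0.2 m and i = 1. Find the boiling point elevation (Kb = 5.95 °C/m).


ΔTb = Kb × m × i
= 5.95 × 0.2 × 1
= 1.19 °C

1.19 °C


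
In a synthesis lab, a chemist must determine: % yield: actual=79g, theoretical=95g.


% yield = actual/theoretical × 100
= 79/95 × 100
= 83.16%

83.16%


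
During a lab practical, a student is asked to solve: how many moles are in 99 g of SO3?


M(SO3) = 80.07 g/mol
n = mass/M = 99/80.07 = 1.2364 mol

1.2364 mol


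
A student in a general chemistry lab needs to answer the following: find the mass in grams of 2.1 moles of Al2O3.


M(Al2O3) = 101.96 g/mol
mass = n × M = 2.1 × 101.96 = 214.12 g

214.12 g


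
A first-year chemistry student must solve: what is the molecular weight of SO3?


M(SO3) = 1×32.07 + 3×16.0
= 32.07 + 48.0
= 80.07 g/mol

80.07 g/mol


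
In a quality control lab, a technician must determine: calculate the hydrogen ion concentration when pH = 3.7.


[H+] = 10^(-pH) = 10^(-3.7)
= 2.0×10^-4 M

2.0×10^-4 M


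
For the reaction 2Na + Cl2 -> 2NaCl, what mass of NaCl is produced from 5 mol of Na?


Mole ratio NaCl:Na = 2:2
n(NaCl) = 5 × 2/2 = 5.000 mol
mass = 5.000 × 58.44 = 292.2 g

292.2 g


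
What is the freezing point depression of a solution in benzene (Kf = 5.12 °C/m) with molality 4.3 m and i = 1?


ΔTf = Kf × m × i
= 5.12 × 4.3 × 1
= 22.016 °C

22.016 °C


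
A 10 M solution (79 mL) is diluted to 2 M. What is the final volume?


C1V1 = C2V2
10 × 79 = 2 × V2
V2 = 790/2 = 395.0 mL

395.0 mL


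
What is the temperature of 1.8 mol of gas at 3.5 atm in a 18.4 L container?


PV = nRT  (R = 0.08206 L·atm/(mol·K))
T = PV/(nR) = 3.5×18.4/(1.8×0.08206)
= 64.40/0.147708
= 436.00 K

436.00 K


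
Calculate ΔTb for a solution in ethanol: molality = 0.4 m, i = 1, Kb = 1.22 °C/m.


ΔTb = Kb × m × i
= 1.22 × 0.4 × 1
= 0.488 °C

0.488 °C


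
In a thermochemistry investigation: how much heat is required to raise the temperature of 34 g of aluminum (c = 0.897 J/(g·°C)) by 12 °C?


q = mcΔT = 34 × 0.897 × 12
= 365.98 J

365.98 J


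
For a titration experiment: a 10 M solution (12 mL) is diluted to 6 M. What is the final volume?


C1V1 = C2V2
10 × 12 = 6 × V2
V2 = 120/6 = 20.0 mL

20.0 mL


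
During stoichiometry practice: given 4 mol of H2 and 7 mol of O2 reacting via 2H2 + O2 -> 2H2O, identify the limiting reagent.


Mole ratio available / coefficient:
  H2: 4/2 = 2.000
  O2: 7/1 = 7.000
Smaller ratio is limiting.

H2


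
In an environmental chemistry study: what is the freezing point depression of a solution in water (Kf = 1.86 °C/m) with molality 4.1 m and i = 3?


ΔTf = Kf × m × i
= 1.86 × 4.1 × 3
= 22.878 °C

22.878 °C


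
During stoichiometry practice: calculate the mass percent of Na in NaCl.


M(NaCl) = 1×22.99 + 1×35.45 = 58.44 g/mol
Mass of Na = 1 × 22.99 = 22.99 g/mol
% Na = 22.99/58.44 × 100 = 39.34%

39.34%


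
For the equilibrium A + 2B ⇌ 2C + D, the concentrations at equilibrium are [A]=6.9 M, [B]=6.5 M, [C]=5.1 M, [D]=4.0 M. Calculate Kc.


Kc = [C]^2[D]/([A][B]^2)
= (5.1^2 × 4.0^1)/(6.9^1 × 6.5^2)
= 104.04/291.525
= 0.3569

0.3569


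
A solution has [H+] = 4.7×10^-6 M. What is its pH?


pH = -log10([H+]) = -log10(4.7×10^-6)
= 6 - log10(4.7)
= 6 - 0.67
= 5.33

5.33


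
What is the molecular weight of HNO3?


M(HNO3) = 1×1.008 + 1×14.01 + 3×16.0
= 1.01 + 14.01 + 48.0
= 63.02 g/mol

63.02 g/mol


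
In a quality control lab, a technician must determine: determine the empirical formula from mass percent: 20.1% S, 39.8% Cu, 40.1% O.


Assume 100 g sample. Moles of each element:
  S: 20.1/32.07 = 0.627 mol
  Cu: 39.8/63.55 = 0.626 mol
  O: 40.1/16.0 = 2.506 mol
Divide by smallest (0.626):
  S: 0.627/0.626 = 1.0
  Cu: 0.626/0.626 = 1.0
  O: 2.506/0.626 = 4.0
Empirical formula: CuSO4

CuSO4


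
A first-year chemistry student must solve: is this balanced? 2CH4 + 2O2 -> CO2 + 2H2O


Equation: 2CH4 + 2O2 -> CO2 + 2H2O
Check atoms: C: 2≠1, H: 8≠4, O: 4=4
Not balanced

No, not balanced


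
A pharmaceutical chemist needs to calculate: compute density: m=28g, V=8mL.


ρ = mass/volume
= 28/8
= 3.5 g/mL

3.5 g/mL


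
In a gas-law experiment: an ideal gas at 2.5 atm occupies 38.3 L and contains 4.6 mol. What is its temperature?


PV = nRT  (R = 0.08206 L·atm/(mol·K))
T = PV/(nR) = 2.5×38.3/(4.6×0.08206)
= 95.75/0.377476
= 253.66 K

253.66 K


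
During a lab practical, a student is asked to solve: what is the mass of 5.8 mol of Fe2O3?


M(Fe2O3) = 159.7 g/mol
mass = n × M = 5.8 × 159.7 = 926.26 g

926.26 g


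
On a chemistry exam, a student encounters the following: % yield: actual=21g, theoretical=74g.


% yield = actual/theoretical × 100
= 21/74 × 100
= 28.38%

28.38%


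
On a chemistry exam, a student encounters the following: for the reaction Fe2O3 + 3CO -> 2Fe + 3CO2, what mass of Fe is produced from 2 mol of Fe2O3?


Mole ratio Fe:Fe2O3 = 2:1
n(Fe) = 2 × 2/1 = 4.000 mol
mass = 4.000 × 55.85 = 223.4 g

223.4 g


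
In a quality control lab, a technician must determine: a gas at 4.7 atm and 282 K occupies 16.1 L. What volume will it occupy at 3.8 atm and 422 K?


P1V1/T1 = P2V2/T2
V2 = P1V1T2/(T1P2)
= 4.7×16.1×422/(282×3.8)
= 29.799 L

29.799 L


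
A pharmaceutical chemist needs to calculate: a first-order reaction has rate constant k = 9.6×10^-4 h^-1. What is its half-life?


t½ = ln2/k = 0.693147/(9.6×10^-4 h^-1)
= 722.0 h

722.0 h


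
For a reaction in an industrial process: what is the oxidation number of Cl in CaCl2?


halide: -1
Oxidation number: -1

-1


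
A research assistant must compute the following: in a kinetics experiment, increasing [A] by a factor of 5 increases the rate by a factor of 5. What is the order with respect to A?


rate ∝ [A]^n
5^n = 5 → n = 1
Order in A: 1

1


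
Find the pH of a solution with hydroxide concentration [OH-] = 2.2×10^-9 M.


pOH = -log10([OH-]) = -log10(2.2×10^-9)
= 9 - log10(2.2) = 8.66
pH = 14 - pOH = 14 - 8.66 = 5.34

5.34


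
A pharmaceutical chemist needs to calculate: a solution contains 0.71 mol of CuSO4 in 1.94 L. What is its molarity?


M = n/V = 0.71/1.94 = 0.366 mol/L

0.366 M


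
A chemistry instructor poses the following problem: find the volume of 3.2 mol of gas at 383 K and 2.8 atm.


PV = nRT  (R = 0.08206 L·atm/(mol·K))
V = nRT/P = 3.2×0.08206×383/2.8
= 35.919 L

35.919 L


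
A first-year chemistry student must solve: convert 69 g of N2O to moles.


M(N2O) = 44.02 g/mol
n = mass/M = 69/44.02 = 1.5675 mol

1.5675 mol


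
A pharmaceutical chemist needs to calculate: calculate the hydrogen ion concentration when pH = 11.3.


[H+] = 10^(-pH) = 10^(-11.3)
= 5.01×10^-12 M

5.01×10^-12 M


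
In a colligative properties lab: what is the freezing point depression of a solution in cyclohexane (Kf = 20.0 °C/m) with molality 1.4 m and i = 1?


ΔTf = Kf × m × i
= 20.0 × 1.4 × 1
= 28.0 °C

28.0 °C


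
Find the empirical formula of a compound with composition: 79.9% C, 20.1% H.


Assume 100 g sample. Moles of each element:
  C: 79.9/12.01 = 6.653 mol
  H: 20.1/1.008 = 19.94 mol
Divide by smallest (6.653):
  C: 6.653/6.653 = 1.0
  H: 19.94/6.653 = 3.0
Empirical formula: CH3

CH3


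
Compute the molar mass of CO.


M(CO) = 1×12.01 + 1×16.0
= 12.01 + 16.0
= 28.01 g/mol

28.01 g/mol


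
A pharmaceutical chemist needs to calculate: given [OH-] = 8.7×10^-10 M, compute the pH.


pOH = -log10([OH-]) = -log10(8.7×10^-10)
= 10 - log10(8.7) = 9.06
pH = 14 - pOH = 14 - 9.06 = 4.94

4.94


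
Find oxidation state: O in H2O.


O is usually -2
Oxidation number: -2

-2


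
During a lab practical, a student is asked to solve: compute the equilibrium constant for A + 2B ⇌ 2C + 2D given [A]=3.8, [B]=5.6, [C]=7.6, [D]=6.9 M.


Kc = [C]^2[D]^2/([A][B]^2)
= (7.6^2 × 6.9^2)/(3.8^1 × 5.6^2)
= 2749.9536/119.168
= 23.08

23.08


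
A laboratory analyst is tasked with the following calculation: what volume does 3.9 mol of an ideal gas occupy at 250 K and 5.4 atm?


PV = nRT  (R = 0.08206 L·atm/(mol·K))
V = nRT/P = 3.9×0.08206×250/5.4
= 14.816 L

14.816 L


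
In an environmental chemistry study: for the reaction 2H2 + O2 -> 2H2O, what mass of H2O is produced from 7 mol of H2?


Mole ratio H2O:H2 = 2:2
n(H2O) = 7 × 2/2 = 7.000 mol
mass = 7.000 × 18.02 = 126.14 g

126.14 g


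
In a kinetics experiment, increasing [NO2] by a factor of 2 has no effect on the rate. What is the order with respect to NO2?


rate ∝ [NO2]^n
rate ∝ [NO2]^0
Order in NO2: 0

0
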